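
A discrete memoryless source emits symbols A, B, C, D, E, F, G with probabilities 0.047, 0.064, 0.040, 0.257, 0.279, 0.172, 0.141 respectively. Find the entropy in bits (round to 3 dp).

2.500 bits

H = −Σ pᵢ log₂ pᵢ.
−0.047·log₂(0.047) = 0.2073
−0.064·log₂(0.064) = 0.2538
−0.040·log₂(0.040) = 0.1858
−0.257·log₂(0.257) = 0.5038
−0.279·log₂(0.279) = 0.5138
−0.172·log₂(0.172) = 0.4368
−0.141·log₂(0.141) = 0.3985
Sum ≈ 2.4998 → 2.500 bits.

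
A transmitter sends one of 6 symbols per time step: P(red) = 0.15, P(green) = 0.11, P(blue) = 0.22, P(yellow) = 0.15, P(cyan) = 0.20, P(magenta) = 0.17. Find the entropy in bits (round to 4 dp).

2.5509 bits

H = −Σ pᵢ log₂ pᵢ.
−0.15·log₂(0.15) = 0.4105
−0.11·log₂(0.11) = 0.3503
−0.22·log₂(0.22) = 0.4806
−0.15·log₂(0.15) = 0.4105
−0.20·log₂(0.20) = 0.4644
−0.17·log₂(0.17) = 0.4346
Sum ≈ 2.5509 → 2.5509 bits.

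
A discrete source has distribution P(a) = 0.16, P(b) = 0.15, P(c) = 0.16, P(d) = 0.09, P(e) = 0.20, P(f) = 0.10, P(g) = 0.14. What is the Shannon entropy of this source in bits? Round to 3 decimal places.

H = −Σ pᵢ log₂ pᵢ.
−0.16·log₂(0.16) = 0.4230
−0.15·log₂(0.15) = 0.4105
−0.16·log₂(0.16) = 0.4230
−0.09·log₂(0.09) = 0.3127
−0.20·log₂(0.20) = 0.4644
−0.10·log₂(0.10) = 0.3322
−0.14·log₂(0.14) = 0.3971
Sum ≈ 2.7629 → 2.763 bits.

2.763 bits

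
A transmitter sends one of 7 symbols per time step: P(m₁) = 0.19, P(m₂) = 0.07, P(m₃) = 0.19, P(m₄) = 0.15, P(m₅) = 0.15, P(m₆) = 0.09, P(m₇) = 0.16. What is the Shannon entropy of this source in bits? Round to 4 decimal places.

2.7358 bits

H = −Σ pᵢ log₂ pᵢ.
−0.19·log₂(0.19) = 0.4552
−0.07·log₂(0.07) = 0.2686
−0.19·log₂(0.19) = 0.4552
−0.15·log₂(0.15) = 0.4105
−0.15·log₂(0.15) = 0.4105
−0.09·log₂(0.09) = 0.3127
−0.16·log₂(0.16) = 0.4230
Sum ≈ 2.7358 → 2.7358 bits.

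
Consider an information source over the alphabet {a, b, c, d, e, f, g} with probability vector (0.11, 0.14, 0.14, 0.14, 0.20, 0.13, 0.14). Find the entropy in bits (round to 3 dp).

H = −Σ pᵢ log₂ pᵢ.
−0.11·log₂(0.11) = 0.3503
−0.14·log₂(0.14) = 0.3971
−0.14·log₂(0.14) = 0.3971
−0.14·log₂(0.14) = 0.3971
−0.20·log₂(0.20) = 0.4644
−0.13·log₂(0.13) = 0.3826
−0.14·log₂(0.14) = 0.3971
Sum ≈ 2.7858 → 2.786 bits.

2.786 bits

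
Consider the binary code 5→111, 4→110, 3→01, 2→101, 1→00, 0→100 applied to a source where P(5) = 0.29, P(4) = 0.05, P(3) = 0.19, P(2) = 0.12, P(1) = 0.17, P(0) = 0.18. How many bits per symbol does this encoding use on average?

L̄ = Σ pᵢ·ℓᵢ = 0.29·3 + 0.05·3 + 0.19·2 + 0.12·3 + 0.17·2 + 0.18·3 = 2.64 bits/symbol.

2.64 bits/symbol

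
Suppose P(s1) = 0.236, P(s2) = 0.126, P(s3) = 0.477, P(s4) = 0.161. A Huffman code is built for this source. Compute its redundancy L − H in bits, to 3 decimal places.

0.008 bits

Entropy H = −Σ p log₂ p ≈ 1.8018 bits.
Huffman merges: 63/500+161/1000→287/1000; 59/250+287/1000→523/1000; 477/1000+523/1000→1. L = 181/100 ≈ 1.8100.
L − H = 1.8100 − 1.8018 = 0.008 bits.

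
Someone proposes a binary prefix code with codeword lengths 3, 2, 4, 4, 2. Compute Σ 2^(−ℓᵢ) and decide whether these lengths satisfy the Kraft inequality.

With common denominator 2^4 = 16: Σ 2^(−ℓᵢ) = 2/16 + 4/16 + 1/16 + 1/16 + 4/16 = 12/16 = 0.75.
Kraft's inequality requires Σ ≤ 1; here Σ = 0.75 ≤ 1, so such a prefix code exists.

0.75; yes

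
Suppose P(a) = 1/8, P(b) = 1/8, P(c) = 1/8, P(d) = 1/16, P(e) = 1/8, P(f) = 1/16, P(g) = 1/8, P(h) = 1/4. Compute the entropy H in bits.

Each probability is a power of 1/2, so log₂(1/p) is an integer.
H = Σ p·log₂(1/p) = 1/8·3 + 1/8·3 + 1/8·3 + 1/16·4 + 1/8·3 + 1/16·4 + 1/8·3 + 1/4·2 = 2.875 bits.

2.875 bits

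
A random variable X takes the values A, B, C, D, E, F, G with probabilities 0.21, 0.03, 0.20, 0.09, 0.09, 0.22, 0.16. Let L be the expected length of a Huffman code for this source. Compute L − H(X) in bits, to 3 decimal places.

0.072 bits

Entropy H = −Σ p log₂ p ≈ 2.6179 bits.
Huffman merges: 3/100+9/100→3/25; 9/100+3/25→21/100; 4/25+1/5→9/25; 21/100+21/100→21/50; 11/50+9/25→29/50; 21/50+29/50→1. L = 269/100 ≈ 2.6900.
L − H = 2.6900 − 2.6179 = 0.072 bits.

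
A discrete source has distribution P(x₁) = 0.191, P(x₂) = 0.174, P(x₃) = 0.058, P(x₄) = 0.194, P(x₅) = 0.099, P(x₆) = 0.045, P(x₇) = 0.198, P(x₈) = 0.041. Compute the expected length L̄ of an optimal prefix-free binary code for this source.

2.838 bits/symbol

Repeatedly combine the two least-probable nodes; the expected code length is the sum of the merged weights.
merge 41/1000 + 9/200 → 43/500
merge 29/500 + 43/500 → 18/125
merge 99/1000 + 18/125 → 243/1000
merge 87/500 + 191/1000 → 73/200
merge 97/500 + 99/500 → 49/125
merge 243/1000 + 73/200 → 76/125
merge 49/125 + 76/125 → 1
L = 43/500 + 18/125 + 243/1000 + 73/200 + 49/125 + 76/125 + 1 = 1419/500 = 2.838 bits/symbol.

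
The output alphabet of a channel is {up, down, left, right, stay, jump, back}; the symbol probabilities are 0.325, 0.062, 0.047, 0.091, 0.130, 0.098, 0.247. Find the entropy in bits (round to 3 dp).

H = −Σ pᵢ log₂ pᵢ.
−0.325·log₂(0.325) = 0.5270
−0.062·log₂(0.062) = 0.2487
−0.047·log₂(0.047) = 0.2073
−0.091·log₂(0.091) = 0.3147
−0.130·log₂(0.130) = 0.3826
−0.098·log₂(0.098) = 0.3284
−0.247·log₂(0.247) = 0.4983
Sum ≈ 2.5071 → 2.507 bits.

2.507 bits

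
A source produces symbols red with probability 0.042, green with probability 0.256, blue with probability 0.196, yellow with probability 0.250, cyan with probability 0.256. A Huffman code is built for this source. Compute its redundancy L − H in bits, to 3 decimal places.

0.079 bits

Entropy H = −Σ p log₂ p ≈ 2.1594 bits.
Huffman merges: 21/500+49/250→119/500; 119/500+1/4→61/125; 32/125+32/125→64/125; 61/125+64/125→1. L = 1119/500 ≈ 2.2380.
L − H = 2.2380 − 2.1594 = 0.079 bits.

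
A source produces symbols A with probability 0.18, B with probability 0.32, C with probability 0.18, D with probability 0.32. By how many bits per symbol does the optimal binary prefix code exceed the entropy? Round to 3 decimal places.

0.057 bits

Entropy H = −Σ p log₂ p ≈ 1.9427 bits.
Huffman merges: 9/50+9/50→9/25; 8/25+8/25→16/25; 9/25+16/25→1. L = 2 ≈ 2.0000.
L − H = 2.0000 − 1.9427 = 0.057 bits.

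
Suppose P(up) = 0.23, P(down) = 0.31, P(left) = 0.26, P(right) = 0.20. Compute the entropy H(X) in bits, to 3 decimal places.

H = −Σ pᵢ log₂ pᵢ.
−0.23·log₂(0.23) = 0.4877
−0.31·log₂(0.31) = 0.5238
−0.26·log₂(0.26) = 0.5053
−0.20·log₂(0.20) = 0.4644
Sum ≈ 1.9811 → 1.981 bits.

1.981 bits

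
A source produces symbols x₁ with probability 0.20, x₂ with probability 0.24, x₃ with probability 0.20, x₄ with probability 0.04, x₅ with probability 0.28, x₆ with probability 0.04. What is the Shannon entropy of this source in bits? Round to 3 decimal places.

2.309 bits

H = −Σ pᵢ log₂ pᵢ.
−0.20·log₂(0.20) = 0.4644
−0.24·log₂(0.24) = 0.4941
−0.20·log₂(0.20) = 0.4644
−0.04·log₂(0.04) = 0.1858
−0.28·log₂(0.28) = 0.5142
−0.04·log₂(0.04) = 0.1858
Sum ≈ 2.3086 → 2.309 bits.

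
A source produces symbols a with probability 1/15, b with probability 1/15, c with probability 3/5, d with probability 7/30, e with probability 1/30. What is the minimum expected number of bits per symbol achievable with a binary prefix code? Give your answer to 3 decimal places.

1.667 bits/symbol

Repeatedly combine the two least-probable nodes; the expected code length is the sum of the merged weights.
merge 1/30 + 1/15 → 1/10
merge 1/15 + 1/10 → 1/6
merge 1/6 + 7/30 → 2/5
merge 2/5 + 3/5 → 1
L = 1/10 + 1/6 + 2/5 + 1 = 5/3 ≈ 1.667 bits/symbol.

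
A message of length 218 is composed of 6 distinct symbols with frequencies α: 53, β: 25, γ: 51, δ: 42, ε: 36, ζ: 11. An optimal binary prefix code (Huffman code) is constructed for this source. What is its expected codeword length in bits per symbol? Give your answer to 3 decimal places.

Probabilities are the counts divided by 218.
Repeatedly combine the two least-probable nodes; the expected code length is the sum of the merged weights.
merge 11/218 + 25/218 → 18/109
merge 18/109 + 18/109 → 36/109
merge 21/109 + 51/218 → 93/218
merge 53/218 + 36/109 → 125/218
merge 93/218 + 125/218 → 1
L = 18/109 + 36/109 + 93/218 + 125/218 + 1 = 272/109 ≈ 2.495 bits/symbol.

2.495 bits/symbol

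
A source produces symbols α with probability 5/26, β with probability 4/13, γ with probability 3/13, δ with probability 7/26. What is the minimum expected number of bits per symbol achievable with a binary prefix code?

Repeatedly combine the two least-probable nodes; the expected code length is the sum of the merged weights.
merge 5/26 + 3/13 → 11/26
merge 7/26 + 4/13 → 15/26
merge 11/26 + 15/26 → 1
L = 11/26 + 15/26 + 1 = 2 bits/symbol.

2 bits/symbol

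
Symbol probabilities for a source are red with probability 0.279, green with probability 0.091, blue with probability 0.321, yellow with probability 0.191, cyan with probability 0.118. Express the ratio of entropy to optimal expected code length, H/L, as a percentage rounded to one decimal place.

98.4%

Entropy H = −Σ p log₂ p ≈ 2.1747 bits.
Huffman merges: 91/1000+59/500→209/1000; 191/1000+209/1000→2/5; 279/1000+321/1000→3/5; 2/5+3/5→1. L = 2209/1000 ≈ 2.2090.
Efficiency = H/L = 2.1747/2.2090 = 98.4%.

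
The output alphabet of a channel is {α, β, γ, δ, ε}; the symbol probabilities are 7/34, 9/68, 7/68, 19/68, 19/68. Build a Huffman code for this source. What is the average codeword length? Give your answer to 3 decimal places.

2.235 bits/symbol

Repeatedly combine the two least-probable nodes; the expected code length is the sum of the merged weights.
merge 7/68 + 9/68 → 4/17
merge 7/34 + 4/17 → 15/34
merge 19/68 + 19/68 → 19/34
merge 15/34 + 19/34 → 1
L = 4/17 + 15/34 + 19/34 + 1 = 38/17 ≈ 2.235 bits/symbol.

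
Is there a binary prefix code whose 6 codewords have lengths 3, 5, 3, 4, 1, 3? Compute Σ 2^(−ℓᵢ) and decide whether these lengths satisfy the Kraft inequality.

With common denominator 2^5 = 32: Σ 2^(−ℓᵢ) = 4/32 + 1/32 + 4/32 + 2/32 + 16/32 + 4/32 = 31/32 = 0.96875.
Kraft's inequality requires Σ ≤ 1; here Σ = 0.96875 ≤ 1, so such a prefix code exists.

0.96875; yes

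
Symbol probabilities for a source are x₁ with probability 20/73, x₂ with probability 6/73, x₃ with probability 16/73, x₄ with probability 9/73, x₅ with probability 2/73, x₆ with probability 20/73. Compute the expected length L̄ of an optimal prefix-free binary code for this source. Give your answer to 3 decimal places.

2.342 bits/symbol

Repeatedly combine the two least-probable nodes; the expected code length is the sum of the merged weights.
merge 2/73 + 6/73 → 8/73
merge 8/73 + 9/73 → 17/73
merge 16/73 + 17/73 → 33/73
merge 20/73 + 20/73 → 40/73
merge 33/73 + 40/73 → 1
L = 8/73 + 17/73 + 33/73 + 40/73 + 1 = 171/73 ≈ 2.342 bits/symbol.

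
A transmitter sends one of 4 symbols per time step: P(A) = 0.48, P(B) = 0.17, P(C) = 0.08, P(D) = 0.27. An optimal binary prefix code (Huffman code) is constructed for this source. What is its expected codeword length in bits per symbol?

Repeatedly combine the two least-probable nodes; the expected code length is the sum of the merged weights.
merge 2/25 + 17/100 → 1/4
merge 1/4 + 27/100 → 13/25
merge 12/25 + 13/25 → 1
L = 1/4 + 13/25 + 1 = 177/100 = 1.77 bits/symbol.

1.77 bits/symbol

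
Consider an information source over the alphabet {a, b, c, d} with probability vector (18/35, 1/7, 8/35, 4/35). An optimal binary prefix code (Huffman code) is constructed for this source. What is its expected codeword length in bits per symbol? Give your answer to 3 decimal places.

1.743 bits/symbol

Repeatedly combine the two least-probable nodes; the expected code length is the sum of the merged weights.
merge 4/35 + 1/7 → 9/35
merge 8/35 + 9/35 → 17/35
merge 17/35 + 18/35 → 1
L = 9/35 + 17/35 + 1 = 61/35 ≈ 1.743 bits/symbol.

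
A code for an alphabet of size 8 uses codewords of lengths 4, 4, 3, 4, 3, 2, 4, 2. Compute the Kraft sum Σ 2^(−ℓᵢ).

With common denominator 2^4 = 16: Σ 2^(−ℓᵢ) = 1/16 + 1/16 + 2/16 + 1/16 + 2/16 + 4/16 + 1/16 + 4/16 = 16/16 = 1.

1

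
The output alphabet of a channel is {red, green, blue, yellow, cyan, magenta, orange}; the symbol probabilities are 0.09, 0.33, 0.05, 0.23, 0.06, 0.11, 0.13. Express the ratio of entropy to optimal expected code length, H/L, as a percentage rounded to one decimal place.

98.9%

Entropy H = −Σ p log₂ p ≈ 2.5207 bits.
Huffman merges: 1/20+3/50→11/100; 9/100+11/100→1/5; 11/100+13/100→6/25; 1/5+23/100→43/100; 6/25+33/100→57/100; 43/100+57/100→1. L = 51/20 ≈ 2.5500.
Efficiency = H/L = 2.5207/2.5500 = 98.9%.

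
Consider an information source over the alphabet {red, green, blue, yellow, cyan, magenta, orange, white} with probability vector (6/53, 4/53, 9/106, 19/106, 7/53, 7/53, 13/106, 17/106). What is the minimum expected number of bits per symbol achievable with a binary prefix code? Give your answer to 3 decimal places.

Repeatedly combine the two least-probable nodes; the expected code length is the sum of the merged weights.
merge 4/53 + 9/106 → 17/106
merge 6/53 + 13/106 → 25/106
merge 7/53 + 7/53 → 14/53
merge 17/106 + 17/106 → 17/53
merge 19/106 + 25/106 → 22/53
merge 14/53 + 17/53 → 31/53
merge 22/53 + 31/53 → 1
L = 17/106 + 25/106 + 14/53 + 17/53 + 22/53 + 31/53 + 1 = 158/53 ≈ 2.981 bits/symbol.

2.981 bits/symbol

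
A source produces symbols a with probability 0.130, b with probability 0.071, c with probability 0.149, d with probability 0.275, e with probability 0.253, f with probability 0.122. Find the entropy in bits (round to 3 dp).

2.447 bits

H = −Σ pᵢ log₂ pᵢ.
−0.130·log₂(0.130) = 0.3826
−0.071·log₂(0.071) = 0.2709
−0.149·log₂(0.149) = 0.4092
−0.275·log₂(0.275) = 0.5122
−0.253·log₂(0.253) = 0.5016
−0.122·log₂(0.122) = 0.3703
Sum ≈ 2.4469 → 2.447 bits.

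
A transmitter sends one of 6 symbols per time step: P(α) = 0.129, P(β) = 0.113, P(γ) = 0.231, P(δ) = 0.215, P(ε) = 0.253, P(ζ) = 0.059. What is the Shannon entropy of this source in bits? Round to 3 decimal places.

2.444 bits

H = −Σ pᵢ log₂ pᵢ.
−0.129·log₂(0.129) = 0.3811
−0.113·log₂(0.113) = 0.3555
−0.231·log₂(0.231) = 0.4883
−0.215·log₂(0.215) = 0.4768
−0.253·log₂(0.253) = 0.5016
−0.059·log₂(0.059) = 0.2409
Sum ≈ 2.4443 → 2.444 bits.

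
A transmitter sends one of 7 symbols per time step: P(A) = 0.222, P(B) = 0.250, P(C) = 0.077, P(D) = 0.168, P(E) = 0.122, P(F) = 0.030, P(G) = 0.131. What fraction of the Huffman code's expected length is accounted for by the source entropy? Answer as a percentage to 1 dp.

Entropy H = −Σ p log₂ p ≈ 2.6054 bits.
Huffman merges: 3/100+77/1000→107/1000; 107/1000+61/500→229/1000; 131/1000+21/125→299/1000; 111/500+229/1000→451/1000; 1/4+299/1000→549/1000; 451/1000+549/1000→1. L = 527/200 ≈ 2.6350.
Efficiency = H/L = 2.6054/2.6350 = 98.9%.

98.9%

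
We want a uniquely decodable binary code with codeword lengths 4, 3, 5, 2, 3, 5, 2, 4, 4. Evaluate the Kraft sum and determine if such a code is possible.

With common denominator 2^5 = 32: Σ 2^(−ℓᵢ) = 2/32 + 4/32 + 1/32 + 8/32 + 4/32 + 1/32 + 8/32 + 2/32 + 2/32 = 32/32 = 1.
Kraft's inequality requires Σ ≤ 1; here Σ = 1 ≤ 1, so such a prefix code exists.

1; yes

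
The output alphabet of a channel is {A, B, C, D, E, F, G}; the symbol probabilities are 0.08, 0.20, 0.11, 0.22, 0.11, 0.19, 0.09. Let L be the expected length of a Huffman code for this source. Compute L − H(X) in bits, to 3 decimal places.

Entropy H = −Σ p log₂ p ≈ 2.7049 bits.
Huffman merges: 2/25+9/100→17/100; 11/100+11/100→11/50; 17/100+19/100→9/25; 1/5+11/50→21/50; 11/50+9/25→29/50; 21/50+29/50→1. L = 11/4 ≈ 2.7500.
L − H = 2.7500 − 2.7049 = 0.045 bits.

0.045 bits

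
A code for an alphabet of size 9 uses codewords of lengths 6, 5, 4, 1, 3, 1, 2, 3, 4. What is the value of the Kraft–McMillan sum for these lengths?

With common denominator 2^6 = 64: Σ 2^(−ℓᵢ) = 1/64 + 2/64 + 4/64 + 32/64 + 8/64 + 32/64 + 16/64 + 8/64 + 4/64 = 107/64 = 1.671875.

1.671875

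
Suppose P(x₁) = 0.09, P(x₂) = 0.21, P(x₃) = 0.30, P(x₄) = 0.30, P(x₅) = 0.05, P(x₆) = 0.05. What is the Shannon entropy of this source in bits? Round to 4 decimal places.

2.2598 bits

H = −Σ pᵢ log₂ pᵢ.
−0.09·log₂(0.09) = 0.3127
−0.21·log₂(0.21) = 0.4728
−0.30·log₂(0.30) = 0.5211
−0.30·log₂(0.30) = 0.5211
−0.05·log₂(0.05) = 0.2161
−0.05·log₂(0.05) = 0.2161
Sum ≈ 2.2598 → 2.2598 bits.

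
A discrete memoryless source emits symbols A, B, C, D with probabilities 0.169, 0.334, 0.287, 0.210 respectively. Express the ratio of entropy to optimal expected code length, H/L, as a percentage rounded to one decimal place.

97.6%

Entropy H = −Σ p log₂ p ≈ 1.9516 bits.
Huffman merges: 169/1000+21/100→379/1000; 287/1000+167/500→621/1000; 379/1000+621/1000→1. L = 2 ≈ 2.0000.
Efficiency = H/L = 1.9516/2.0000 = 97.6%.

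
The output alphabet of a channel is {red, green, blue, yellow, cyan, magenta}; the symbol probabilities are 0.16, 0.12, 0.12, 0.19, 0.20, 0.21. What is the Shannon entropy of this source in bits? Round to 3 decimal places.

2.550 bits

H = −Σ pᵢ log₂ pᵢ.
−0.16·log₂(0.16) = 0.4230
−0.12·log₂(0.12) = 0.3671
−0.12·log₂(0.12) = 0.3671
−0.19·log₂(0.19) = 0.4552
−0.20·log₂(0.20) = 0.4644
−0.21·log₂(0.21) = 0.4728
Sum ≈ 2.5496 → 2.550 bits.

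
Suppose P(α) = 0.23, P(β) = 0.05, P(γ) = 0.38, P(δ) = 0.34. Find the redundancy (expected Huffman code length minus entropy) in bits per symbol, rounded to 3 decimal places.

Entropy H = −Σ p log₂ p ≈ 1.7634 bits.
Huffman merges: 1/20+23/100→7/25; 7/25+17/50→31/50; 19/50+31/50→1. L = 19/10 ≈ 1.9000.
L − H = 1.9000 − 1.7634 = 0.137 bits.

0.137 bits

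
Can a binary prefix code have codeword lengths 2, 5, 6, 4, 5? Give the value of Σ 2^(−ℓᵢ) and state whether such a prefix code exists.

With common denominator 2^6 = 64: Σ 2^(−ℓᵢ) = 16/64 + 2/64 + 1/64 + 4/64 + 2/64 = 25/64 = 0.390625.
Kraft's inequality requires Σ ≤ 1; here Σ = 0.390625 ≤ 1, so such a prefix code exists.

0.390625; yes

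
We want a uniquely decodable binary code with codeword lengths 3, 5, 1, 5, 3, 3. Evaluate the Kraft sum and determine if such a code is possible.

With common denominator 2^5 = 32: Σ 2^(−ℓᵢ) = 4/32 + 1/32 + 16/32 + 1/32 + 4/32 + 4/32 = 30/32 = 0.9375.
Kraft's inequality requires Σ ≤ 1; here Σ = 0.9375 ≤ 1, so such a prefix code exists.

0.9375; yes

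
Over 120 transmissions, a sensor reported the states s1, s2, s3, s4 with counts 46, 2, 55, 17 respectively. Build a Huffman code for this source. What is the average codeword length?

Probabilities are the counts divided by 120.
Repeatedly combine the two least-probable nodes; the expected code length is the sum of the merged weights.
merge 1/60 + 17/120 → 19/120
merge 19/120 + 23/60 → 13/24
merge 11/24 + 13/24 → 1
L = 19/120 + 13/24 + 1 = 17/10 = 1.7 bits/symbol.

1.7 bits/symbol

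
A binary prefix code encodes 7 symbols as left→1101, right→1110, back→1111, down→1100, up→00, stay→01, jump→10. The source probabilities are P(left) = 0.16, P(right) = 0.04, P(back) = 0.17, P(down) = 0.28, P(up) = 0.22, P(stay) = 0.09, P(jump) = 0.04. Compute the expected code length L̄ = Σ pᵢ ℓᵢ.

L̄ = Σ pᵢ·ℓᵢ = 0.16·4 + 0.04·4 + 0.17·4 + 0.28·4 + 0.22·2 + 0.09·2 + 0.04·2 = 3.3 bits/symbol.

3.3 bits/symbol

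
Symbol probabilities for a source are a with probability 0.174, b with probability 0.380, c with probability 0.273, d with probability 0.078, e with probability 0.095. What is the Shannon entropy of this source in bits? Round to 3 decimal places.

2.090 bits

H = −Σ pᵢ log₂ pᵢ.
−0.174·log₂(0.174) = 0.4390
−0.380·log₂(0.380) = 0.5305
−0.273·log₂(0.273) = 0.5113
−0.078·log₂(0.078) = 0.2871
−0.095·log₂(0.095) = 0.3226
Sum ≈ 2.0904 → 2.090 bits.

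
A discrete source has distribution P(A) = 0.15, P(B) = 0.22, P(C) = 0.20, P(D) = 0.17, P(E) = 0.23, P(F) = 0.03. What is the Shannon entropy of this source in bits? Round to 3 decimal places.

H = −Σ pᵢ log₂ pᵢ.
−0.15·log₂(0.15) = 0.4105
−0.22·log₂(0.22) = 0.4806
−0.20·log₂(0.20) = 0.4644
−0.17·log₂(0.17) = 0.4346
−0.23·log₂(0.23) = 0.4877
−0.03·log₂(0.03) = 0.1518
Sum ≈ 2.4295 → 2.430 bits.

2.430 bits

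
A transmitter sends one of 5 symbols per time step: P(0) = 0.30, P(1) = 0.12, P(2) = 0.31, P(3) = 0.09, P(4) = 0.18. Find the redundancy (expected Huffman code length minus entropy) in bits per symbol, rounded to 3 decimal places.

Entropy H = −Σ p log₂ p ≈ 2.1699 bits.
Huffman merges: 9/100+3/25→21/100; 9/50+21/100→39/100; 3/10+31/100→61/100; 39/100+61/100→1. L = 221/100 ≈ 2.2100.
L − H = 2.2100 − 2.1699 = 0.040 bits.

0.040 bits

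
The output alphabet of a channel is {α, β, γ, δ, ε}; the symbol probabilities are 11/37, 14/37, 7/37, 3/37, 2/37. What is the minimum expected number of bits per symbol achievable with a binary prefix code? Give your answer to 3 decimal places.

2.081 bits/symbol

Repeatedly combine the two least-probable nodes; the expected code length is the sum of the merged weights.
merge 2/37 + 3/37 → 5/37
merge 5/37 + 7/37 → 12/37
merge 11/37 + 12/37 → 23/37
merge 14/37 + 23/37 → 1
L = 5/37 + 12/37 + 23/37 + 1 = 77/37 ≈ 2.081 bits/symbol.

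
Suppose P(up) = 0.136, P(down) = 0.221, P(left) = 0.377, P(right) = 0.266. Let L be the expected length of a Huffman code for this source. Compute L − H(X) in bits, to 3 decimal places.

0.068 bits

Entropy H = −Σ p log₂ p ≈ 1.9115 bits.
Huffman merges: 17/125+221/1000→357/1000; 133/500+357/1000→623/1000; 377/1000+623/1000→1. L = 99/50 ≈ 1.9800.
L − H = 1.9800 − 1.9115 = 0.068 bits.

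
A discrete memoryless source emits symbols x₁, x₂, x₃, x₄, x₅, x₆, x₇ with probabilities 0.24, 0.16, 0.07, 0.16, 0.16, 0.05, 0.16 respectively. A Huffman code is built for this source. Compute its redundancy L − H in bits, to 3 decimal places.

0.049 bits

Entropy H = −Σ p log₂ p ≈ 2.6709 bits.
Huffman merges: 1/20+7/100→3/25; 3/25+4/25→7/25; 4/25+4/25→8/25; 4/25+6/25→2/5; 7/25+8/25→3/5; 2/5+3/5→1. L = 68/25 ≈ 2.7200.
L − H = 2.7200 − 2.6709 = 0.049 bits.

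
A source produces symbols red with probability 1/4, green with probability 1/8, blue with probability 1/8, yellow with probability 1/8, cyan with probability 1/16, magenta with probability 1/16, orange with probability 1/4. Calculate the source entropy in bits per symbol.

2.625 bits

Each probability is a power of 1/2, so log₂(1/p) is an integer.
H = Σ p·log₂(1/p) = 1/4·2 + 1/8·3 + 1/8·3 + 1/8·3 + 1/16·4 + 1/16·4 + 1/4·2 = 2.625 bits.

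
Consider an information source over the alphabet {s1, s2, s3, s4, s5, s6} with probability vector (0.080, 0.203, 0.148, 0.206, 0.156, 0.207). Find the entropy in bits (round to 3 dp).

H = −Σ pᵢ log₂ pᵢ.
−0.080·log₂(0.080) = 0.2915
−0.203·log₂(0.203) = 0.4670
−0.148·log₂(0.148) = 0.4079
−0.206·log₂(0.206) = 0.4695
−0.156·log₂(0.156) = 0.4181
−0.207·log₂(0.207) = 0.4704
Sum ≈ 2.5245 → 2.524 bits.

2.524 bits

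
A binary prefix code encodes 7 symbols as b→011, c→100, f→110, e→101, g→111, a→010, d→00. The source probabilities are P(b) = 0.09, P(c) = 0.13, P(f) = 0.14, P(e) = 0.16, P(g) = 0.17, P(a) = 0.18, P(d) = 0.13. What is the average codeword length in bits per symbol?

L̄ = Σ pᵢ·ℓᵢ = 0.09·3 + 0.13·3 + 0.14·3 + 0.16·3 + 0.17·3 + 0.18·3 + 0.13·2 = 2.87 bits/symbol.

2.87 bits/symbol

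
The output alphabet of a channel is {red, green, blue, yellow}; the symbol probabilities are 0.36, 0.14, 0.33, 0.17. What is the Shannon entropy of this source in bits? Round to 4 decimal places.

H = −Σ pᵢ log₂ pᵢ.
−0.36·log₂(0.36) = 0.5306
−0.14·log₂(0.14) = 0.3971
−0.33·log₂(0.33) = 0.5278
−0.17·log₂(0.17) = 0.4346
Sum ≈ 1.8901 → 1.8901 bits.

1.8901 bits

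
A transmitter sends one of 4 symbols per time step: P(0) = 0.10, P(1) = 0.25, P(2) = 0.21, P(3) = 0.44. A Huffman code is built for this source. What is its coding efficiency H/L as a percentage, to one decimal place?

Entropy H = −Σ p log₂ p ≈ 1.8262 bits.
Huffman merges: 1/10+21/100→31/100; 1/4+31/100→14/25; 11/25+14/25→1. L = 187/100 ≈ 1.8700.
Efficiency = H/L = 1.8262/1.8700 = 97.7%.

97.7%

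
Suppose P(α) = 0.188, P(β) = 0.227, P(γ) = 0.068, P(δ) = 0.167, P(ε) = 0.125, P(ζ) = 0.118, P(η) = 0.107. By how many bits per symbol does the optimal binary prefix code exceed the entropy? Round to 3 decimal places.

0.042 bits

Entropy H = −Σ p log₂ p ≈ 2.7177 bits.
Huffman merges: 17/250+107/1000→7/40; 59/500+1/8→243/1000; 167/1000+7/40→171/500; 47/250+227/1000→83/200; 243/1000+171/500→117/200; 83/200+117/200→1. L = 69/25 ≈ 2.7600.
L − H = 2.7600 − 2.7177 = 0.042 bits.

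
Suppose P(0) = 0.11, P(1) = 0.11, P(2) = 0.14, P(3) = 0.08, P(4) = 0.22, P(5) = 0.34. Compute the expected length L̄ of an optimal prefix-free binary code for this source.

2.44 bits/symbol

Repeatedly combine the two least-probable nodes; the expected code length is the sum of the merged weights.
merge 2/25 + 11/100 → 19/100
merge 11/100 + 7/50 → 1/4
merge 19/100 + 11/50 → 41/100
merge 1/4 + 17/50 → 59/100
merge 41/100 + 59/100 → 1
L = 19/100 + 1/4 + 41/100 + 59/100 + 1 = 61/25 = 2.44 bits/symbol.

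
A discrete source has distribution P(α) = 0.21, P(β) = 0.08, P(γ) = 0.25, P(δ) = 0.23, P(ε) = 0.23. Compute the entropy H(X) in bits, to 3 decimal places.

H = −Σ pᵢ log₂ pᵢ.
−0.21·log₂(0.21) = 0.4728
−0.08·log₂(0.08) = 0.2915
−0.25·log₂(0.25) = 0.5000
−0.23·log₂(0.23) = 0.4877
−0.23·log₂(0.23) = 0.4877
Sum ≈ 2.2397 → 2.240 bits.

2.240 bits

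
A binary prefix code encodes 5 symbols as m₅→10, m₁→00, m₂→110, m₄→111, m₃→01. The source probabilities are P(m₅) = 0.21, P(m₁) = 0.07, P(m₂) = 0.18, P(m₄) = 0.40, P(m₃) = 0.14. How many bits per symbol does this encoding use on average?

L̄ = Σ pᵢ·ℓᵢ = 0.21·2 + 0.07·2 + 0.18·3 + 0.40·3 + 0.14·2 = 2.58 bits/symbol.

2.58 bits/symbol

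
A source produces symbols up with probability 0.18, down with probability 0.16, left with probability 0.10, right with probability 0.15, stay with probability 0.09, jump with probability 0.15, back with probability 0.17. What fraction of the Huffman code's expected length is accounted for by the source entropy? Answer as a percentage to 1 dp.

Entropy H = −Σ p log₂ p ≈ 2.7688 bits.
Huffman merges: 9/100+1/10→19/100; 3/20+3/20→3/10; 4/25+17/100→33/100; 9/50+19/100→37/100; 3/10+33/100→63/100; 37/100+63/100→1. L = 141/50 ≈ 2.8200.
Efficiency = H/L = 2.7688/2.8200 = 98.2%.

98.2%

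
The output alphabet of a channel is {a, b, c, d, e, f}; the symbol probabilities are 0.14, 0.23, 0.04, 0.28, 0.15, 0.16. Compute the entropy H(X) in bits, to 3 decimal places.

2.418 bits

H = −Σ pᵢ log₂ pᵢ.
−0.14·log₂(0.14) = 0.3971
−0.23·log₂(0.23) = 0.4877
−0.04·log₂(0.04) = 0.1858
−0.28·log₂(0.28) = 0.5142
−0.15·log₂(0.15) = 0.4105
−0.16·log₂(0.16) = 0.4230
Sum ≈ 2.4183 → 2.418 bits.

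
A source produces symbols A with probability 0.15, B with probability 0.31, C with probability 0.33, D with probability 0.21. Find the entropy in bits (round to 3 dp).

1.935 bits

H = −Σ pᵢ log₂ pᵢ.
−0.15·log₂(0.15) = 0.4105
−0.31·log₂(0.31) = 0.5238
−0.33·log₂(0.33) = 0.5278
−0.21·log₂(0.21) = 0.4728
Sum ≈ 1.9350 → 1.935 bits.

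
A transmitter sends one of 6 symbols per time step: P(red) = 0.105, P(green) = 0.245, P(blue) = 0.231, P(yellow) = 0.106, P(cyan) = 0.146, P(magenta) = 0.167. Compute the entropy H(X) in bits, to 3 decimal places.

2.507 bits

H = −Σ pᵢ log₂ pᵢ.
−0.105·log₂(0.105) = 0.3414
−0.245·log₂(0.245) = 0.4971
−0.231·log₂(0.231) = 0.4883
−0.106·log₂(0.106) = 0.3432
−0.146·log₂(0.146) = 0.4053
−0.167·log₂(0.167) = 0.4312
Sum ≈ 2.5066 → 2.507 bits.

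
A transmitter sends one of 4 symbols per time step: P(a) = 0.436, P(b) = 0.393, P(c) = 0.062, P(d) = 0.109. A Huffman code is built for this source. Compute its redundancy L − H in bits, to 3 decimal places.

0.086 bits

Entropy H = −Σ p log₂ p ≈ 1.6489 bits.
Huffman merges: 31/500+109/1000→171/1000; 171/1000+393/1000→141/250; 109/250+141/250→1. L = 347/200 ≈ 1.7350.
L − H = 1.7350 − 1.6489 = 0.086 bits.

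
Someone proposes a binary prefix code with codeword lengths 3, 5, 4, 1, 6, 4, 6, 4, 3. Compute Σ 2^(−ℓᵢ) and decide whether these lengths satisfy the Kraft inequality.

With common denominator 2^6 = 64: Σ 2^(−ℓᵢ) = 8/64 + 2/64 + 4/64 + 32/64 + 1/64 + 4/64 + 1/64 + 4/64 + 8/64 = 64/64 = 1.
Kraft's inequality requires Σ ≤ 1; here Σ = 1 ≤ 1, so such a prefix code exists.

1; yes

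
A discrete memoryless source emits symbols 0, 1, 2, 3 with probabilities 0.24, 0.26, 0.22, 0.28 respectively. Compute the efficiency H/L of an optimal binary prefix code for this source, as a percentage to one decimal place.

Entropy H = −Σ p log₂ p ≈ 1.9942 bits.
Huffman merges: 11/50+6/25→23/50; 13/50+7/25→27/50; 23/50+27/50→1. L = 2 ≈ 2.0000.
Efficiency = H/L = 1.9942/2.0000 = 99.7%.

99.7%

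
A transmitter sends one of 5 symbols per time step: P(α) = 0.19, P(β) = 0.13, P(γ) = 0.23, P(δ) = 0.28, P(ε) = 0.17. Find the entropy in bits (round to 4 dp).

2.2743 bits

H = −Σ pᵢ log₂ pᵢ.
−0.19·log₂(0.19) = 0.4552
−0.13·log₂(0.13) = 0.3826
−0.23·log₂(0.23) = 0.4877
−0.28·log₂(0.28) = 0.5142
−0.17·log₂(0.17) = 0.4346
Sum ≈ 2.2743 → 2.2743 bits.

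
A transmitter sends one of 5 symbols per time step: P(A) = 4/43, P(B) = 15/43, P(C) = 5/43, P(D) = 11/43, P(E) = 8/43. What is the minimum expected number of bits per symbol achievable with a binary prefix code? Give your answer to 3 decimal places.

Repeatedly combine the two least-probable nodes; the expected code length is the sum of the merged weights.
merge 4/43 + 5/43 → 9/43
merge 8/43 + 9/43 → 17/43
merge 11/43 + 15/43 → 26/43
merge 17/43 + 26/43 → 1
L = 9/43 + 17/43 + 26/43 + 1 = 95/43 ≈ 2.209 bits/symbol.

2.209 bits/symbol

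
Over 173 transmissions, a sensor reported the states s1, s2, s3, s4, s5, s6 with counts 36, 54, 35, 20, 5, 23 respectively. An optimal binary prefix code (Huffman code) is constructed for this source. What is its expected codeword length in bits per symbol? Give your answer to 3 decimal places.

Probabilities are the counts divided by 173.
Repeatedly combine the two least-probable nodes; the expected code length is the sum of the merged weights.
merge 5/173 + 20/173 → 25/173
merge 23/173 + 25/173 → 48/173
merge 35/173 + 36/173 → 71/173
merge 48/173 + 54/173 → 102/173
merge 71/173 + 102/173 → 1
L = 25/173 + 48/173 + 71/173 + 102/173 + 1 = 419/173 ≈ 2.422 bits/symbol.

2.422 bits/symbol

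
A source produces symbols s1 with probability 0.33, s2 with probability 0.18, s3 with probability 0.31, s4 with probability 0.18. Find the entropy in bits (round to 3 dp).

1.942 bits

H = −Σ pᵢ log₂ pᵢ.
−0.33·log₂(0.33) = 0.5278
−0.18·log₂(0.18) = 0.4453
−0.31·log₂(0.31) = 0.5238
−0.18·log₂(0.18) = 0.4453
Sum ≈ 1.9422 → 1.942 bits.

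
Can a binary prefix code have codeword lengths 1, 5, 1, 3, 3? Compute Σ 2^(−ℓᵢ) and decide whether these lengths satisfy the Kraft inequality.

1.28125; no

With common denominator 2^5 = 32: Σ 2^(−ℓᵢ) = 16/32 + 1/32 + 16/32 + 4/32 + 4/32 = 41/32 = 1.28125.
Kraft's inequality requires Σ ≤ 1; here Σ = 1.28125 > 1, so no such prefix code exists.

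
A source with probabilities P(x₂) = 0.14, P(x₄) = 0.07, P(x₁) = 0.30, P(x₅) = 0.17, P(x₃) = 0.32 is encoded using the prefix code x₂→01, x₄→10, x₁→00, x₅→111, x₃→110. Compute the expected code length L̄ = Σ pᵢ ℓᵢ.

L̄ = Σ pᵢ·ℓᵢ = 0.14·2 + 0.07·2 + 0.30·2 + 0.17·3 + 0.32·3 = 2.49 bits/symbol.

2.49 bits/symbol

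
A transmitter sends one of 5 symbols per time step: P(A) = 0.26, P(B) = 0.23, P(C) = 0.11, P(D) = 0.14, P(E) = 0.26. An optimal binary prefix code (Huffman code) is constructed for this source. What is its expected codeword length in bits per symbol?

Repeatedly combine the two least-probable nodes; the expected code length is the sum of the merged weights.
merge 11/100 + 7/50 → 1/4
merge 23/100 + 1/4 → 12/25
merge 13/50 + 13/50 → 13/25
merge 12/25 + 13/25 → 1
L = 1/4 + 12/25 + 13/25 + 1 = 9/4 = 2.25 bits/symbol.

2.25 bits/symbol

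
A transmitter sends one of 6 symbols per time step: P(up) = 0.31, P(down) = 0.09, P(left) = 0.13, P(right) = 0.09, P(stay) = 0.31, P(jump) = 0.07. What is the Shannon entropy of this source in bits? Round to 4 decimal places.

H = −Σ pᵢ log₂ pᵢ.
−0.31·log₂(0.31) = 0.5238
−0.09·log₂(0.09) = 0.3127
−0.13·log₂(0.13) = 0.3826
−0.09·log₂(0.09) = 0.3127
−0.31·log₂(0.31) = 0.5238
−0.07·log₂(0.07) = 0.2686
Sum ≈ 2.3241 → 2.3241 bits.

2.3241 bits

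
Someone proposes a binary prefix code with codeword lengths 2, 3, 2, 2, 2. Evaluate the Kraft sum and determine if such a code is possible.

1.125; no

With common denominator 2^3 = 8: Σ 2^(−ℓᵢ) = 2/8 + 1/8 + 2/8 + 2/8 + 2/8 = 9/8 = 1.125.
Kraft's inequality requires Σ ≤ 1; here Σ = 1.125 > 1, so no such prefix code exists.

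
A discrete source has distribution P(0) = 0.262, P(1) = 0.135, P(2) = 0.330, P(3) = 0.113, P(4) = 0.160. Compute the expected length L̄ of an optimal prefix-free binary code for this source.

Repeatedly combine the two least-probable nodes; the expected code length is the sum of the merged weights.
merge 113/1000 + 27/200 → 31/125
merge 4/25 + 31/125 → 51/125
merge 131/500 + 33/100 → 74/125
merge 51/125 + 74/125 → 1
L = 31/125 + 51/125 + 74/125 + 1 = 281/125 = 2.248 bits/symbol.

2.248 bits/symbol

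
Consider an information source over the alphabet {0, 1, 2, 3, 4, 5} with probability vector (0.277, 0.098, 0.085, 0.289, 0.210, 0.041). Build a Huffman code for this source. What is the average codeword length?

Repeatedly combine the two least-probable nodes; the expected code length is the sum of the merged weights.
merge 41/1000 + 17/200 → 63/500
merge 49/500 + 63/500 → 28/125
merge 21/100 + 28/125 → 217/500
merge 277/1000 + 289/1000 → 283/500
merge 217/500 + 283/500 → 1
L = 63/500 + 28/125 + 217/500 + 283/500 + 1 = 47/20 = 2.35 bits/symbol.

2.35 bits/symbol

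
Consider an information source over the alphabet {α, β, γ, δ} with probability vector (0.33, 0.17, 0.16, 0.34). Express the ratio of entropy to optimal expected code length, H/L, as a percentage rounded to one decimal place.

Entropy H = −Σ p log₂ p ≈ 1.9146 bits.
Huffman merges: 4/25+17/100→33/100; 33/100+33/100→33/50; 17/50+33/50→1. L = 199/100 ≈ 1.9900.
Efficiency = H/L = 1.9146/1.9900 = 96.2%.

96.2%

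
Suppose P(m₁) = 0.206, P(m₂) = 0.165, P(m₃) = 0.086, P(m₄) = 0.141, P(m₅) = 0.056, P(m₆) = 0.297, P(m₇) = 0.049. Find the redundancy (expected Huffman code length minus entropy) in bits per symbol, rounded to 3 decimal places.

0.034 bits

Entropy H = −Σ p log₂ p ≈ 2.5676 bits.
Huffman merges: 49/1000+7/125→21/200; 43/500+21/200→191/1000; 141/1000+33/200→153/500; 191/1000+103/500→397/1000; 297/1000+153/500→603/1000; 397/1000+603/1000→1. L = 1301/500 ≈ 2.6020.
L − H = 2.6020 − 2.5676 = 0.034 bits.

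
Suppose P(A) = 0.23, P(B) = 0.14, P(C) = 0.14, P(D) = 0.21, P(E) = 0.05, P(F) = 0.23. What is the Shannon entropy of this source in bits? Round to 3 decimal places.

2.458 bits

H = −Σ pᵢ log₂ pᵢ.
−0.23·log₂(0.23) = 0.4877
−0.14·log₂(0.14) = 0.3971
−0.14·log₂(0.14) = 0.3971
−0.21·log₂(0.21) = 0.4728
−0.05·log₂(0.05) = 0.2161
−0.23·log₂(0.23) = 0.4877
Sum ≈ 2.4585 → 2.458 bits.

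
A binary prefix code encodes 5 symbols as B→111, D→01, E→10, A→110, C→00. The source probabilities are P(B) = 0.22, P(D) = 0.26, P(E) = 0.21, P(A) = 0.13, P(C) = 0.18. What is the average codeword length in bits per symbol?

L̄ = Σ pᵢ·ℓᵢ = 0.22·3 + 0.26·2 + 0.21·2 + 0.13·3 + 0.18·2 = 2.35 bits/symbol.

2.35 bits/symbol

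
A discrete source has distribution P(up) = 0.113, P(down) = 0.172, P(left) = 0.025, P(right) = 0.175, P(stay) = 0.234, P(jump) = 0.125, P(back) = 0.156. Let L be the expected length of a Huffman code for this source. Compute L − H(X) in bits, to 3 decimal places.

0.080 bits

Entropy H = −Σ p log₂ p ≈ 2.6488 bits.
Huffman merges: 1/40+113/1000→69/500; 1/8+69/500→263/1000; 39/250+43/250→41/125; 7/40+117/500→409/1000; 263/1000+41/125→591/1000; 409/1000+591/1000→1. L = 2729/1000 ≈ 2.7290.
L − H = 2.7290 − 2.6488 = 0.080 bits.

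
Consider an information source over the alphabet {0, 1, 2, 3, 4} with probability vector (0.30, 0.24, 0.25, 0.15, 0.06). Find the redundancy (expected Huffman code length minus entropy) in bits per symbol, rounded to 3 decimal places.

0.041 bits

Entropy H = −Σ p log₂ p ≈ 2.1693 bits.
Huffman merges: 3/50+3/20→21/100; 21/100+6/25→9/20; 1/4+3/10→11/20; 9/20+11/20→1. L = 221/100 ≈ 2.2100.
L − H = 2.2100 − 2.1693 = 0.041 bits.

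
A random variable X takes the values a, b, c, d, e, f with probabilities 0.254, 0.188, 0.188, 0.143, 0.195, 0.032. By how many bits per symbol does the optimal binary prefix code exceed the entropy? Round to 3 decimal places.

0.109 bits

Entropy H = −Σ p log₂ p ≈ 2.4288 bits.
Huffman merges: 4/125+143/1000→7/40; 7/40+47/250→363/1000; 47/250+39/200→383/1000; 127/500+363/1000→617/1000; 383/1000+617/1000→1. L = 1269/500 ≈ 2.5380.
L − H = 2.5380 − 2.4288 = 0.109 bits.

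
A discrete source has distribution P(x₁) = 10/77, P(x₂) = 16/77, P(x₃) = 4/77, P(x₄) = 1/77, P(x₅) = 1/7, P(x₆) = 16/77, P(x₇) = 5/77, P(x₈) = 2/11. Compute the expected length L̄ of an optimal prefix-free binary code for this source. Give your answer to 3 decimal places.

2.779 bits/symbol

Repeatedly combine the two least-probable nodes; the expected code length is the sum of the merged weights.
merge 1/77 + 4/77 → 5/77
merge 5/77 + 5/77 → 10/77
merge 10/77 + 10/77 → 20/77
merge 1/7 + 2/11 → 25/77
merge 16/77 + 16/77 → 32/77
merge 20/77 + 25/77 → 45/77
merge 32/77 + 45/77 → 1
L = 5/77 + 10/77 + 20/77 + 25/77 + 32/77 + 45/77 + 1 = 214/77 ≈ 2.779 bits/symbol.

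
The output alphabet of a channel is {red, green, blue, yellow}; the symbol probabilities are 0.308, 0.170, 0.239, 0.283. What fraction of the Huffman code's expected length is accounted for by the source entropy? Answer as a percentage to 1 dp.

98.3%

Entropy H = −Σ p log₂ p ≈ 1.9668 bits.
Huffman merges: 17/100+239/1000→409/1000; 283/1000+77/250→591/1000; 409/1000+591/1000→1. L = 2 ≈ 2.0000.
Efficiency = H/L = 1.9668/2.0000 = 98.3%.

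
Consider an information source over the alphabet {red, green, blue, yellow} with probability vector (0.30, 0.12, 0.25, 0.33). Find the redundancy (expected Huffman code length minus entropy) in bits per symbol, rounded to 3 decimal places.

0.084 bits

Entropy H = −Σ p log₂ p ≈ 1.9160 bits.
Huffman merges: 3/25+1/4→37/100; 3/10+33/100→63/100; 37/100+63/100→1. L = 2 ≈ 2.0000.
L − H = 2.0000 − 1.9160 = 0.084 bits.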